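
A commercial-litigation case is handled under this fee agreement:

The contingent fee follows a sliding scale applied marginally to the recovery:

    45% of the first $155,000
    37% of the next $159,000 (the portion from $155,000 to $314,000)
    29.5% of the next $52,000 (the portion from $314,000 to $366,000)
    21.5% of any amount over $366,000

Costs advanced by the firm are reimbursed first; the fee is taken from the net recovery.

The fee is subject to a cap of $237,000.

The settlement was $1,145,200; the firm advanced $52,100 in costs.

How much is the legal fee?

$237,000.00

Fee base (net of costs): $1,145,200 − $52,100 = $1,093,100
First $155,000 at 45% = $69,750.00
Next $159,000 at 37% = $58,830.00
Next $52,000 at 29.5% = $15,340.00
Remaining $727,100 at 21.5% = $156,326.50
Fee: $69,750.00 + $58,830.00 + $15,340.00 + $156,326.50 = $300,246.50
$300,246.50 exceeds the $237,000 cap, so the fee is capped at $237,000.00.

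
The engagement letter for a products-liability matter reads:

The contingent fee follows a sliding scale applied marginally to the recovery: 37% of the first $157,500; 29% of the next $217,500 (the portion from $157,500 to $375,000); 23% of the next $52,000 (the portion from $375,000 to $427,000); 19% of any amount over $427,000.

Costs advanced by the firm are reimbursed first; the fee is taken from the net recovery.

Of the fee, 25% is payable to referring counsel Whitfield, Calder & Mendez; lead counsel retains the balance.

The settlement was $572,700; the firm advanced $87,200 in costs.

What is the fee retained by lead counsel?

$108,318.75

Fee base (net of costs): $572,700 − $87,200 = $485,500
First $157,500 at 37% = $58,275.00
Next $217,500 at 29% = $63,075.00
Next $52,000 at 23% = $11,960.00
Remaining $58,500 at 19% = $11,115.00
Fee: $58,275.00 + $63,075.00 + $11,960.00 + $11,115.00 = $144,425.00
Referral share: 25% of $144,425.00 = $36,106.25; lead counsel retains $144,425.00 − $36,106.25 = $108,318.75.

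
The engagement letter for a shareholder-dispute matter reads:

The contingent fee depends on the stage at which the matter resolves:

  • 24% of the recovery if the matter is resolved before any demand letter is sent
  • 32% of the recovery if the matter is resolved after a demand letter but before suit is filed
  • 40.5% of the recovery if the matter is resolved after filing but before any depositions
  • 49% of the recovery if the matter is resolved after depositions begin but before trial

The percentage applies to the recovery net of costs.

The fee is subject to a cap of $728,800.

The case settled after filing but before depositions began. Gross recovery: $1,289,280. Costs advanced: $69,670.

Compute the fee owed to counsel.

Fee base (net of costs): $1,289,280 − $69,670 = $1,219,610
The matter settled after filing but before depositions began, so the 40.5% rate applies.
$1,219,610 × 40.5% = $493,942.05
$493,942.05 is under the $728,800 cap.

$493,942.05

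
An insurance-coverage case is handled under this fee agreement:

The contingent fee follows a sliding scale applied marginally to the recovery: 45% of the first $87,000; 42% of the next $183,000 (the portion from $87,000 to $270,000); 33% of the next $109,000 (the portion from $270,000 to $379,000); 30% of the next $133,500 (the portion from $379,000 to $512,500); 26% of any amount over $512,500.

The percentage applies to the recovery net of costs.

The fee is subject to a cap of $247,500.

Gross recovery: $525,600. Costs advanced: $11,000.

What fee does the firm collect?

$192,576.00

Fee base (net of costs): $525,600 − $11,000 = $514,600
First $87,000 at 45% = $39,150.00
Next $183,000 at 42% = $76,860.00
Next $109,000 at 33% = $35,970.00
Next $133,500 at 30% = $40,050.00
Remaining $2,100 at 26% = $546.00
Fee: $39,150.00 + $76,860.00 + $35,970.00 + $40,050.00 + $546.00 = $192,576.00
$192,576.00 is under the $247,500 cap.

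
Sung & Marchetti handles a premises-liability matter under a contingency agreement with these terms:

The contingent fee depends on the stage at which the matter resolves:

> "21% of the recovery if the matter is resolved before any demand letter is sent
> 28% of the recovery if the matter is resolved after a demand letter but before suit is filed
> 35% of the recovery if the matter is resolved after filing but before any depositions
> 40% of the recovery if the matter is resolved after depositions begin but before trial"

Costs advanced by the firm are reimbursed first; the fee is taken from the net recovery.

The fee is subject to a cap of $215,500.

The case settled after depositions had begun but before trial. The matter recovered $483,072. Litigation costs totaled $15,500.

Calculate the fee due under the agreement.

$187,028.80

Fee base (net of costs): $483,072 − $15,500 = $467,572
The matter settled after depositions had begun but before trial, so the 40% rate applies.
$467,572 × 40% = $187,028.80
$187,028.80 is under the $215,500 cap.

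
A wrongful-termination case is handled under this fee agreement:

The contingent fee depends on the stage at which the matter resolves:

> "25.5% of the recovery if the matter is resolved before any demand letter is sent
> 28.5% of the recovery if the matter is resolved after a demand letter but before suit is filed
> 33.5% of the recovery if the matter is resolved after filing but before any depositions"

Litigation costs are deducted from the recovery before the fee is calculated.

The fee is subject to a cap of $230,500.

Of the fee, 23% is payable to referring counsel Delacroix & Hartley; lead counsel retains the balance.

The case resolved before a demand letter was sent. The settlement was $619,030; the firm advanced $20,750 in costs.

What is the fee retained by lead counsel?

Fee base (net of costs): $619,030 − $20,750 = $598,280
The matter resolved before a demand letter was sent, so the 25.5% rate applies.
$598,280 × 25.5% = $152,561.40
$152,561.40 is under the $230,500 cap.
Referral share: 23% of $152,561.40 = $35,089.12; lead counsel retains $152,561.40 − $35,089.12 = $117,472.28.

$117,472.28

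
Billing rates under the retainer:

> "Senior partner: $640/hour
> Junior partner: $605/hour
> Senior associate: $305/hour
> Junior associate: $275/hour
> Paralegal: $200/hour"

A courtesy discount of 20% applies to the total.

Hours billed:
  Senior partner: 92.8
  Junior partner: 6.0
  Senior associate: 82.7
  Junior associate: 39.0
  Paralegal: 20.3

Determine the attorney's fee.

$82,424.40

Senior partner: 92.8 × $640 = $59,392.00
Junior partner: 6.0 × $605 = $3,630.00
Senior associate: 82.7 × $305 = $25,223.50
Junior associate: 39.0 × $275 = $10,725.00
Paralegal: 20.3 × $200 = $4,060.00
Subtotal: $103,030.50
Less 20% discount: −$20,606.10
Total: $103,030.50 − $20,606.10 = $82,424.40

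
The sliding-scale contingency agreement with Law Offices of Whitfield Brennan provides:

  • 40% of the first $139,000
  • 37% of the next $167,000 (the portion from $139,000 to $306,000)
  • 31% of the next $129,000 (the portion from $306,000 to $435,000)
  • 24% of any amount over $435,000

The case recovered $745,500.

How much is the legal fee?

First $139,000 at 40% = $55,600.00
Next $167,000 at 37% = $61,790.00
Next $129,000 at 31% = $39,990.00
Remaining $310,500 at 24% = $74,520.00
Fee: $55,600.00 + $61,790.00 + $39,990.00 + $74,520.00 = $231,900.00

$231,900.00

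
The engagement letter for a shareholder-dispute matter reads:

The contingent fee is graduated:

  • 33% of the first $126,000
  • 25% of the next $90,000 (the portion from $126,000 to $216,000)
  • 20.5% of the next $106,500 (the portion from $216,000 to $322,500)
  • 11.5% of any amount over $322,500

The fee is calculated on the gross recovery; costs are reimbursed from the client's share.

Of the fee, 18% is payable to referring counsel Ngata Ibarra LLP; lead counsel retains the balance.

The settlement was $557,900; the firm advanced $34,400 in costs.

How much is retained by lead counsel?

$92,646.47

Fee base is the gross recovery, $557,900; costs are reimbursed separately.
First $126,000 at 33% = $41,580.00
Next $90,000 at 25% = $22,500.00
Next $106,500 at 20.5% = $21,832.50
Remaining $235,400 at 11.5% = $27,071.00
Fee: $41,580.00 + $22,500.00 + $21,832.50 + $27,071.00 = $112,983.50
Referral share: 18% of $112,983.50 = $20,337.03; lead counsel retains $112,983.50 − $20,337.03 = $92,646.47.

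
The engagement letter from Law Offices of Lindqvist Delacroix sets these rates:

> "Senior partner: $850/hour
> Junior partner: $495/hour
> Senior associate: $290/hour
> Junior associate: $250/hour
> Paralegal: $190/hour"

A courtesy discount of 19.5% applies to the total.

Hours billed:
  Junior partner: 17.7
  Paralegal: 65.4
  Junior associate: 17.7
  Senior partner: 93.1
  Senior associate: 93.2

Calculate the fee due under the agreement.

Senior partner: 93.1 × $850 = $79,135.00
Junior partner: 17.7 × $495 = $8,761.50
Senior associate: 93.2 × $290 = $27,028.00
Junior associate: 17.7 × $250 = $4,425.00
Paralegal: 65.4 × $190 = $12,426.00
Subtotal: $131,775.50
Less 19.5% discount: −$25,696.22
Total: $131,775.50 − $25,696.22 = $106,079.28

$106,079.28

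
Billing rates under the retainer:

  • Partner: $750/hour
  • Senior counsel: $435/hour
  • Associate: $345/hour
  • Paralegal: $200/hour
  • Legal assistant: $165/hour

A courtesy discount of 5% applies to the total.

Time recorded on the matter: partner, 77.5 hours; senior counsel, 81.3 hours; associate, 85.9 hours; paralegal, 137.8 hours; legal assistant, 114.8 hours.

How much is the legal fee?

Partner: 77.5 × $750 = $58,125.00
Senior counsel: 81.3 × $435 = $35,365.50
Associate: 85.9 × $345 = $29,635.50
Paralegal: 137.8 × $200 = $27,560.00
Legal assistant: 114.8 × $165 = $18,942.00
Subtotal: $169,628.00
Less 5% discount: −$8,481.40
Total: $169,628.00 − $8,481.40 = $161,146.60

$161,146.60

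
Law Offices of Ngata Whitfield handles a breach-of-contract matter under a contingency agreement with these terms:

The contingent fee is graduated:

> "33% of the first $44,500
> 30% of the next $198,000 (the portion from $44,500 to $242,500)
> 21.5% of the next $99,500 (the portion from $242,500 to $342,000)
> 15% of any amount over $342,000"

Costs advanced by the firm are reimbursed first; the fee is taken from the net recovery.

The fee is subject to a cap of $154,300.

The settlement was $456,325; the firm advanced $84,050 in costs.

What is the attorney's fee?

$100,018.75

Fee base (net of costs): $456,325 − $84,050 = $372,275
First $44,500 at 33% = $14,685.00
Next $198,000 at 30% = $59,400.00
Next $99,500 at 21.5% = $21,392.50
Remaining $30,275 at 15% = $4,541.25
Fee: $14,685.00 + $59,400.00 + $21,392.50 + $4,541.25 = $100,018.75
$100,018.75 is under the $154,300 cap.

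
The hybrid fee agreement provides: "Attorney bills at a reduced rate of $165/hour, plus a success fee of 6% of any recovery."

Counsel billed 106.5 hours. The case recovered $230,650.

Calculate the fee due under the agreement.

Hourly: 106.5 × $165 = $17,572.50
Success fee: 6% of $230,650 = $13,839.00
Total: $17,572.50 + $13,839.00 = $31,411.50

$31,411.50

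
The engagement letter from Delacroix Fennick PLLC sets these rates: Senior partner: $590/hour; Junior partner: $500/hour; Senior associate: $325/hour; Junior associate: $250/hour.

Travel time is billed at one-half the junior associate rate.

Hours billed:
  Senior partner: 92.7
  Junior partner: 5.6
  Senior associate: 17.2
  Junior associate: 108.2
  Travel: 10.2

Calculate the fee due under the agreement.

Senior partner: 92.7 × $590 = $54,693.00
Junior partner: 5.6 × $500 = $2,800.00
Senior associate: 17.2 × $325 = $5,590.00
Junior associate: 108.2 × $250 = $27,050.00
Subtotal: $54,693.00 + $2,800.00 + $5,590.00 + $27,050.00 = $90,133.00
Travel: 10.2 × ($250 ÷ 2) = 10.2 × $125.00 = $1,275.00
Total: $90,133.00 + $1,275.00 = $91,408.00

$91,408.00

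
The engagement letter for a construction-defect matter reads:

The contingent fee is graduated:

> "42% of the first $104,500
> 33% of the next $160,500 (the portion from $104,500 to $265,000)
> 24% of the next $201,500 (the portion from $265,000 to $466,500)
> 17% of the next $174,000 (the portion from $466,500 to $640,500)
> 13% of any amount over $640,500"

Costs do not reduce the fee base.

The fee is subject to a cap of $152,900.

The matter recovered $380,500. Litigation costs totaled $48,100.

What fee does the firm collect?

Fee base is the gross recovery, $380,500; costs are reimbursed separately.
First $104,500 at 42% = $43,890.00
Next $160,500 at 33% = $52,965.00
Remaining $115,500 at 24% = $27,720.00
Fee: $43,890.00 + $52,965.00 + $27,720.00 = $124,575.00
$124,575.00 is under the $152,900 cap.

$124,575.00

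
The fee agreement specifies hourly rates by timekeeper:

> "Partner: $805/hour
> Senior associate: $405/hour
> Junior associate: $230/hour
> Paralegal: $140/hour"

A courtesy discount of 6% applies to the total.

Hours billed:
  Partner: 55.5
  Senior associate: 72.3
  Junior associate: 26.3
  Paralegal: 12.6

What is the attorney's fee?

$76,865.68

Partner: 55.5 × $805 = $44,677.50
Senior associate: 72.3 × $405 = $29,281.50
Junior associate: 26.3 × $230 = $6,049.00
Paralegal: 12.6 × $140 = $1,764.00
Subtotal: $81,772.00
Less 6% discount: −$4,906.32
Total: $81,772.00 − $4,906.32 = $76,865.68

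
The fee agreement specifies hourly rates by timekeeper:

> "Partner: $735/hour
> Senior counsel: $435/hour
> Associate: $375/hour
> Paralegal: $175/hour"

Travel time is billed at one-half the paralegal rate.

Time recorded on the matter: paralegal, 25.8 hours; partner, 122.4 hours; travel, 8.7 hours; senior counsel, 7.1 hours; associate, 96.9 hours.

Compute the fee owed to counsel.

$134,666.25

Partner: 122.4 × $735 = $89,964.00
Senior counsel: 7.1 × $435 = $3,088.50
Associate: 96.9 × $375 = $36,337.50
Paralegal: 25.8 × $175 = $4,515.00
Subtotal: $89,964.00 + $3,088.50 + $36,337.50 + $4,515.00 = $133,905.00
Travel: 8.7 × ($175 ÷ 2) = 8.7 × $87.50 = $761.25
Total: $133,905.00 + $761.25 = $134,666.25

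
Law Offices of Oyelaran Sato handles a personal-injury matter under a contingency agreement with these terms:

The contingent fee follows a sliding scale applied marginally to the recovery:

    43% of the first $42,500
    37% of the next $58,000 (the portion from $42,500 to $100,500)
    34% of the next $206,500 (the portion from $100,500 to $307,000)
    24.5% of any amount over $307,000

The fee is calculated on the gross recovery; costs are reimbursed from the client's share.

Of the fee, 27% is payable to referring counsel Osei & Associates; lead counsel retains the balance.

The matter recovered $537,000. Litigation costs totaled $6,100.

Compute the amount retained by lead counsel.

$121,395.35

Fee base is the gross recovery, $537,000; costs are reimbursed separately.
First $42,500 at 43% = $18,275.00
Next $58,000 at 37% = $21,460.00
Next $206,500 at 34% = $70,210.00
Remaining $230,000 at 24.5% = $56,350.00
Fee: $18,275.00 + $21,460.00 + $70,210.00 + $56,350.00 = $166,295.00
Referral share: 27% of $166,295.00 = $44,899.65; lead counsel retains $166,295.00 − $44,899.65 = $121,395.35.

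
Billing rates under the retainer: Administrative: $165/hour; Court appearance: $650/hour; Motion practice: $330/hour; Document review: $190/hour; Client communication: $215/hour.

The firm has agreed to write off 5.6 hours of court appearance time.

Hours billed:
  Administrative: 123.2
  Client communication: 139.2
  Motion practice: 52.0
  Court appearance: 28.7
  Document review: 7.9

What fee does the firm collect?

Administrative: 123.2 × $165 = $20,328.00
Court appearance: 28.7 × $650 = $18,655.00
Motion practice: 52.0 × $330 = $17,160.00
Document review: 7.9 × $190 = $1,501.00
Client communication: 139.2 × $215 = $29,928.00
Subtotal: $87,572.00
Write-off: 5.6 × $650 = $3,640.00
Total: $87,572.00 − $3,640.00 = $83,932.00

$83,932.00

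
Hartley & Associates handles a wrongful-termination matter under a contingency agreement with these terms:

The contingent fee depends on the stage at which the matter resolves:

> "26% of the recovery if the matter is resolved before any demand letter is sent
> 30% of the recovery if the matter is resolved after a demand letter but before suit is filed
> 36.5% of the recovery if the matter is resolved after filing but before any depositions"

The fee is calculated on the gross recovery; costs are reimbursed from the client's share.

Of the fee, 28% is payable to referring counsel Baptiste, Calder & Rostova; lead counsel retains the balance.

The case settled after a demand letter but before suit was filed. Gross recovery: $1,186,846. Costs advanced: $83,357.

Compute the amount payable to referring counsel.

Fee base is the gross recovery, $1,186,846; costs are reimbursed separately.
The matter settled after a demand letter but before suit was filed, so the 30% rate applies.
$1,186,846 × 30% = $356,053.80
Referral share: 28% of $356,053.80 = $99,695.06; lead counsel retains $356,053.80 − $99,695.06 = $256,358.74.

$99,695.06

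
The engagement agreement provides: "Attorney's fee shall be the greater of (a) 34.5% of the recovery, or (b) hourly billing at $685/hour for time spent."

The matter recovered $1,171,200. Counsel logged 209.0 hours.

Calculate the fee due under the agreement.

(a) 34.5% of $1,171,200 = $404,064.00
(b) 209.0 × $685 = $143,165.00
The greater is (a): $404,064.00.

$404,064.00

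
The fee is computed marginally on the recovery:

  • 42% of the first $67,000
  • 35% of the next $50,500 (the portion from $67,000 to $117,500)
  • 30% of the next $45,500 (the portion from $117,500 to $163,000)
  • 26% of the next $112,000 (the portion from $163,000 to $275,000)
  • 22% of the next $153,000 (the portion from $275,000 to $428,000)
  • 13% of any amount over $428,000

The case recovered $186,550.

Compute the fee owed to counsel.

First $67,000 at 42% = $28,140.00
Next $50,500 at 35% = $17,675.00
Next $45,500 at 30% = $13,650.00
Remaining $23,550 at 26% = $6,123.00
Fee: $28,140.00 + $17,675.00 + $13,650.00 + $6,123.00 = $65,588.00

$65,588.00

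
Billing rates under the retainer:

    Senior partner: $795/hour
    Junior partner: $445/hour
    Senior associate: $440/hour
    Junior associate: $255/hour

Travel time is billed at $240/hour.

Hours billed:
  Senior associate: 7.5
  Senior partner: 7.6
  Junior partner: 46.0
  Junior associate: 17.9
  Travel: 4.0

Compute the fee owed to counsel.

Senior partner: 7.6 × $795 = $6,042.00
Junior partner: 46.0 × $445 = $20,470.00
Senior associate: 7.5 × $440 = $3,300.00
Junior associate: 17.9 × $255 = $4,564.50
Subtotal: $6,042.00 + $20,470.00 + $3,300.00 + $4,564.50 = $34,376.50
Travel: 4.0 × $240 = $960.00
Total: $34,376.50 + $960.00 = $35,336.50

$35,336.50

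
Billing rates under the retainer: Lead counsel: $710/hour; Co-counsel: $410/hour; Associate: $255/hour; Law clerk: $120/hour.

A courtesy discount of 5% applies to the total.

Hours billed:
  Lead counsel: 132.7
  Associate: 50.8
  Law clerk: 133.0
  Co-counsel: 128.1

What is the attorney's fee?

Lead counsel: 132.7 × $710 = $94,217.00
Co-counsel: 128.1 × $410 = $52,521.00
Associate: 50.8 × $255 = $12,954.00
Law clerk: 133.0 × $120 = $15,960.00
Subtotal: $175,652.00
Less 5% discount: −$8,782.60
Total: $175,652.00 − $8,782.60 = $166,869.40

$166,869.40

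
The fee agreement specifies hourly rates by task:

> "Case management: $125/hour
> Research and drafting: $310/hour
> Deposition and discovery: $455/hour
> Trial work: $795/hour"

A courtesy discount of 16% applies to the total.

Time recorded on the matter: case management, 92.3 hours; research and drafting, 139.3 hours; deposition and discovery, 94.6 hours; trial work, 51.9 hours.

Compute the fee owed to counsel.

Case management: 92.3 × $125 = $11,537.50
Research and drafting: 139.3 × $310 = $43,183.00
Deposition and discovery: 94.6 × $455 = $43,043.00
Trial work: 51.9 × $795 = $41,260.50
Subtotal: $139,024.00
Less 16% discount: −$22,243.84
Total: $139,024.00 − $22,243.84 = $116,780.16

$116,780.16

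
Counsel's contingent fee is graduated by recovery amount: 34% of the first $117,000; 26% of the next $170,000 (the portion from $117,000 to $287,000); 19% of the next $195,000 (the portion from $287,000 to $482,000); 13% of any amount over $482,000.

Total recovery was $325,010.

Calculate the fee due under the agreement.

First $117,000 at 34% = $39,780.00
Next $170,000 at 26% = $44,200.00
Remaining $38,010 at 19% = $7,221.90
Fee: $39,780.00 + $44,200.00 + $7,221.90 = $91,201.90

$91,201.90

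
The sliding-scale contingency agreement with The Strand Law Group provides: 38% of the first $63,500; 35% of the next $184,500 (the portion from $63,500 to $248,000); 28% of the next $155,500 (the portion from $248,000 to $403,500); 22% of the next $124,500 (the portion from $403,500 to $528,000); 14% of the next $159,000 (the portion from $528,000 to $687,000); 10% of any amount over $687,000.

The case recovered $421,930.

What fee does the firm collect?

First $63,500 at 38% = $24,130.00
Next $184,500 at 35% = $64,575.00
Next $155,500 at 28% = $43,540.00
Remaining $18,430 at 22% = $4,054.60
Fee: $24,130.00 + $64,575.00 + $43,540.00 + $4,054.60 = $136,299.60

$136,299.60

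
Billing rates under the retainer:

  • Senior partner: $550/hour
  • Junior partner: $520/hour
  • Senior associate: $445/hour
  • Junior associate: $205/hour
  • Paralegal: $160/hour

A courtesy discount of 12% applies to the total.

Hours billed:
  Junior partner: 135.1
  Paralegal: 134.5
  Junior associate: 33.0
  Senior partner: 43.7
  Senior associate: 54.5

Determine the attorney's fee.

$129,205.56

Senior partner: 43.7 × $550 = $24,035.00
Junior partner: 135.1 × $520 = $70,252.00
Senior associate: 54.5 × $445 = $24,252.50
Junior associate: 33.0 × $205 = $6,765.00
Paralegal: 134.5 × $160 = $21,520.00
Subtotal: $146,824.50
Less 12% discount: −$17,618.94
Total: $146,824.50 − $17,618.94 = $129,205.56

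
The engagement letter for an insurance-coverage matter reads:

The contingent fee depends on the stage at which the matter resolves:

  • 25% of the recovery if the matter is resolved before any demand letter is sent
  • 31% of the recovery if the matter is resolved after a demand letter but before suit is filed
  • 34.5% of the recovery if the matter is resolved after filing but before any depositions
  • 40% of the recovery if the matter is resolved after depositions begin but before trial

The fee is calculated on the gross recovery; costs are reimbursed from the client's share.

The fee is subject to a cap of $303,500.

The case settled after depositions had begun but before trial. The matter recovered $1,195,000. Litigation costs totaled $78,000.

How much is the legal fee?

$303,500.00

Fee base is the gross recovery, $1,195,000; costs are reimbursed separately.
The matter settled after depositions had begun but before trial, so the 40% rate applies.
$1,195,000 × 40% = $478,000.00
$478,000.00 exceeds the $303,500 cap, so the fee is capped at $303,500.00.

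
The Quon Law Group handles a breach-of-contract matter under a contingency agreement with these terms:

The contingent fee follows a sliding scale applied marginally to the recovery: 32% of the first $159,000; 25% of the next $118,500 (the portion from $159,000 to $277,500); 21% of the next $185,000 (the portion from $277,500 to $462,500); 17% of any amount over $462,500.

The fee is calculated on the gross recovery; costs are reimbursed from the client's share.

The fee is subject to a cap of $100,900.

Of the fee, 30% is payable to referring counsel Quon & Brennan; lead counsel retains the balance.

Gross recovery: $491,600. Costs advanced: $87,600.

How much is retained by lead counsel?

Fee base is the gross recovery, $491,600; costs are reimbursed separately.
First $159,000 at 32% = $50,880.00
Next $118,500 at 25% = $29,625.00
Next $185,000 at 21% = $38,850.00
Remaining $29,100 at 17% = $4,947.00
Fee: $50,880.00 + $29,625.00 + $38,850.00 + $4,947.00 = $124,302.00
$124,302.00 exceeds the $100,900 cap, so the fee is capped at $100,900.00.
Referral share: 30% of $100,900.00 = $30,270.00; lead counsel retains $100,900.00 − $30,270.00 = $70,630.00.

$70,630.00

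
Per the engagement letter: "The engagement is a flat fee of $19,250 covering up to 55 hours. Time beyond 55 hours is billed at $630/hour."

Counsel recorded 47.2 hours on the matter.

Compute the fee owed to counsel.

$19,250.00

47.2 hours is within the 55-hour scope; only the flat fee applies.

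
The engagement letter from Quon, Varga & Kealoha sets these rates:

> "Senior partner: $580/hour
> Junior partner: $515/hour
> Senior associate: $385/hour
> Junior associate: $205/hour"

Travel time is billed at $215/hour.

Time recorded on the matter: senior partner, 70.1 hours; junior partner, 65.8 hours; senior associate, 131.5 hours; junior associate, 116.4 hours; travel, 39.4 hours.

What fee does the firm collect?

$157,505.50

Senior partner: 70.1 × $580 = $40,658.00
Junior partner: 65.8 × $515 = $33,887.00
Senior associate: 131.5 × $385 = $50,627.50
Junior associate: 116.4 × $205 = $23,862.00
Subtotal: $40,658.00 + $33,887.00 + $50,627.50 + $23,862.00 = $149,034.50
Travel: 39.4 × $215 = $8,471.00
Total: $149,034.50 + $8,471.00 = $157,505.50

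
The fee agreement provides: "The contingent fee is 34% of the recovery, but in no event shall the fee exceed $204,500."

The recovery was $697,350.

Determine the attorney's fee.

34% of $697,350 = $237,099.00
That exceeds the $204,500 cap, so the fee is capped at $204,500.

$204,500.00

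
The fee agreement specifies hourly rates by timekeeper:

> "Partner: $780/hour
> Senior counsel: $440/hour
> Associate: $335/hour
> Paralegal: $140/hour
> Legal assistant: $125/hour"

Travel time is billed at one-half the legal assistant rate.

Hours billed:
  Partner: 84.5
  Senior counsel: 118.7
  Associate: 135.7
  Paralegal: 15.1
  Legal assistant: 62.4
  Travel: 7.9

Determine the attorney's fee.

Partner: 84.5 × $780 = $65,910.00
Senior counsel: 118.7 × $440 = $52,228.00
Associate: 135.7 × $335 = $45,459.50
Paralegal: 15.1 × $140 = $2,114.00
Legal assistant: 62.4 × $125 = $7,800.00
Subtotal: $65,910.00 + $52,228.00 + $45,459.50 + $2,114.00 + $7,800.00 = $173,511.50
Travel: 7.9 × ($125 ÷ 2) = 7.9 × $62.50 = $493.75
Total: $173,511.50 + $493.75 = $174,005.25

$174,005.25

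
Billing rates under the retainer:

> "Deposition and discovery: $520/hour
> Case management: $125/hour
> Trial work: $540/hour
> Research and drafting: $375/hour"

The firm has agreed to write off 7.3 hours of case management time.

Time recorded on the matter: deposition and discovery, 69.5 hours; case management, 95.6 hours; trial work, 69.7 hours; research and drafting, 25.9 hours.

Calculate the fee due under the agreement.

$94,528.00

Deposition and discovery: 69.5 × $520 = $36,140.00
Case management: 95.6 × $125 = $11,950.00
Trial work: 69.7 × $540 = $37,638.00
Research and drafting: 25.9 × $375 = $9,712.50
Subtotal: $95,440.50
Write-off: 7.3 × $125 = $912.50
Total: $95,440.50 − $912.50 = $94,528.00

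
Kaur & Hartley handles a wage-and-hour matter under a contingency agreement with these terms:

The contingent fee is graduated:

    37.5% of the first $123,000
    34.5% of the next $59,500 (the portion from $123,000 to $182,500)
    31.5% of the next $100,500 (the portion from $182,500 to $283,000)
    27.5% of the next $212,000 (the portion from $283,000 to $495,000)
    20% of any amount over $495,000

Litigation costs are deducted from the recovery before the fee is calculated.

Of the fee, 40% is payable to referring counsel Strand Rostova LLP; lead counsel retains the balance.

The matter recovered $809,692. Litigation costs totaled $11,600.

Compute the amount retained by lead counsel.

Fee base (net of costs): $809,692 − $11,600 = $798,092
First $123,000 at 37.5% = $46,125.00
Next $59,500 at 34.5% = $20,527.50
Next $100,500 at 31.5% = $31,657.50
Next $212,000 at 27.5% = $58,300.00
Remaining $303,092 at 20% = $60,618.40
Fee: $46,125.00 + $20,527.50 + $31,657.50 + $58,300.00 + $60,618.40 = $217,228.40
Referral share: 40% of $217,228.40 = $86,891.36; lead counsel retains $217,228.40 − $86,891.36 = $130,337.04.

$130,337.04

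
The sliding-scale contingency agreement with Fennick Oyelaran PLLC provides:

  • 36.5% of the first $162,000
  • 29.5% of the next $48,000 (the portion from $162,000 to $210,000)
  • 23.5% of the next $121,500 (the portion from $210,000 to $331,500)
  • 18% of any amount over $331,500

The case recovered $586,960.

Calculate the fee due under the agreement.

$147,825.30

First $162,000 at 36.5% = $59,130.00
Next $48,000 at 29.5% = $14,160.00
Next $121,500 at 23.5% = $28,552.50
Remaining $255,460 at 18% = $45,982.80
Fee: $59,130.00 + $14,160.00 + $28,552.50 + $45,982.80 = $147,825.30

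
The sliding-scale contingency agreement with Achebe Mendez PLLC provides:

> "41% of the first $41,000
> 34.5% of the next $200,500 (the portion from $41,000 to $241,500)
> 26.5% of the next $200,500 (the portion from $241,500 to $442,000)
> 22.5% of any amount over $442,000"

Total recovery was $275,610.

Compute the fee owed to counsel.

$95,021.65

First $41,000 at 41% = $16,810.00
Next $200,500 at 34.5% = $69,172.50
Remaining $34,110 at 26.5% = $9,039.15
Fee: $16,810.00 + $69,172.50 + $9,039.15 = $95,021.65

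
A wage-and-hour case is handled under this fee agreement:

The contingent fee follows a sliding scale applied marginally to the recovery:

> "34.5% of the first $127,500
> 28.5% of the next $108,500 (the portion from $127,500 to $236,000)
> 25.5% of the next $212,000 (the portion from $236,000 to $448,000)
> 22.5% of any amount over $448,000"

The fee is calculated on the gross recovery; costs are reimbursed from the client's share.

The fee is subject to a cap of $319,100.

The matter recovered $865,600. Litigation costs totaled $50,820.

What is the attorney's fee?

Fee base is the gross recovery, $865,600; costs are reimbursed separately.
First $127,500 at 34.5% = $43,987.50
Next $108,500 at 28.5% = $30,922.50
Next $212,000 at 25.5% = $54,060.00
Remaining $417,600 at 22.5% = $93,960.00
Fee: $43,987.50 + $30,922.50 + $54,060.00 + $93,960.00 = $222,930.00
$222,930.00 is under the $319,100 cap.

$222,930.00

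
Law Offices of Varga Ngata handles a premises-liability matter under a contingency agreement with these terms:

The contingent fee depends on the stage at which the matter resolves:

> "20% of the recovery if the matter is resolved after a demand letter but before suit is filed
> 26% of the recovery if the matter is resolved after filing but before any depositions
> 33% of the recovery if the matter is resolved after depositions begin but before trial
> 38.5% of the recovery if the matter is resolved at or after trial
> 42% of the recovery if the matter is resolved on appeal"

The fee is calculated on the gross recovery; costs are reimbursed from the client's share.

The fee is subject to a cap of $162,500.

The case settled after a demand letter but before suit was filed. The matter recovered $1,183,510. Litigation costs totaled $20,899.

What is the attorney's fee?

Fee base is the gross recovery, $1,183,510; costs are reimbursed separately.
The matter settled after a demand letter but before suit was filed, so the 20% rate applies.
$1,183,510 × 20% = $236,702.00
$236,702.00 exceeds the $162,500 cap, so the fee is capped at $162,500.00.

$162,500.00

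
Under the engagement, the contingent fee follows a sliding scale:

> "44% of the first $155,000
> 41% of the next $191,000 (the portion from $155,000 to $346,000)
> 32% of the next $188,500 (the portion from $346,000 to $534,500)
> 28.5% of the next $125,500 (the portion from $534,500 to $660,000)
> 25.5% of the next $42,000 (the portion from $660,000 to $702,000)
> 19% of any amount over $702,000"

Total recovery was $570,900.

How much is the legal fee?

First $155,000 at 44% = $68,200.00
Next $191,000 at 41% = $78,310.00
Next $188,500 at 32% = $60,320.00
Remaining $36,400 at 28.5% = $10,374.00
Fee: $68,200.00 + $78,310.00 + $60,320.00 + $10,374.00 = $217,204.00

$217,204.00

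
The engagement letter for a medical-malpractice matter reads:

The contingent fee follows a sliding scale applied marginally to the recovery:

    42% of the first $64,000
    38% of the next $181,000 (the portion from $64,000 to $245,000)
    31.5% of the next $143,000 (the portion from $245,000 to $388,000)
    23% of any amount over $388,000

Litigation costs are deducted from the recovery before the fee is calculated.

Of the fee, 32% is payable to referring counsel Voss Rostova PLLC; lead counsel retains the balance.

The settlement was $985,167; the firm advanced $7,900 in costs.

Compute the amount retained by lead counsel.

$187,840.76

Fee base (net of costs): $985,167 − $7,900 = $977,267
First $64,000 at 42% = $26,880.00
Next $181,000 at 38% = $68,780.00
Next $143,000 at 31.5% = $45,045.00
Remaining $589,267 at 23% = $135,531.41
Fee: $26,880.00 + $68,780.00 + $45,045.00 + $135,531.41 = $276,236.41
Referral share: 32% of $276,236.41 = $88,395.65; lead counsel retains $276,236.41 − $88,395.65 = $187,840.76.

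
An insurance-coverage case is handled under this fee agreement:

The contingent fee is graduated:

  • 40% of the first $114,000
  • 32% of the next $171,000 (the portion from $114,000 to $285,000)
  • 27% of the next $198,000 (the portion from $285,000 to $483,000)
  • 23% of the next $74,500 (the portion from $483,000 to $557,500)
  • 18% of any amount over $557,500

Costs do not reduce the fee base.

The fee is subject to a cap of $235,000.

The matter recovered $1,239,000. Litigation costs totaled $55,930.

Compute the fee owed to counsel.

Fee base is the gross recovery, $1,239,000; costs are reimbursed separately.
First $114,000 at 40% = $45,600.00
Next $171,000 at 32% = $54,720.00
Next $198,000 at 27% = $53,460.00
Next $74,500 at 23% = $17,135.00
Remaining $681,500 at 18% = $122,670.00
Fee: $45,600.00 + $54,720.00 + $53,460.00 + $17,135.00 + $122,670.00 = $293,585.00
$293,585.00 exceeds the $235,000 cap, so the fee is capped at $235,000.00.

$235,000.00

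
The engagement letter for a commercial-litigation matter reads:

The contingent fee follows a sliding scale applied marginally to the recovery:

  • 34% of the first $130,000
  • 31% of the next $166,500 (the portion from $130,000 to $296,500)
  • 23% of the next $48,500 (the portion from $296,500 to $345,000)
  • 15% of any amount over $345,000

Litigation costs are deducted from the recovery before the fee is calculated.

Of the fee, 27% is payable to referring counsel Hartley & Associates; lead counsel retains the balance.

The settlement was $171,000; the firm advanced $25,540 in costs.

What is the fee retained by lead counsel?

Fee base (net of costs): $171,000 − $25,540 = $145,460
First $130,000 at 34% = $44,200.00
Remaining $15,460 at 31% = $4,792.60
Fee: $44,200.00 + $4,792.60 = $48,992.60
Referral share: 27% of $48,992.60 = $13,228.00; lead counsel retains $48,992.60 − $13,228.00 = $35,764.60.

$35,764.60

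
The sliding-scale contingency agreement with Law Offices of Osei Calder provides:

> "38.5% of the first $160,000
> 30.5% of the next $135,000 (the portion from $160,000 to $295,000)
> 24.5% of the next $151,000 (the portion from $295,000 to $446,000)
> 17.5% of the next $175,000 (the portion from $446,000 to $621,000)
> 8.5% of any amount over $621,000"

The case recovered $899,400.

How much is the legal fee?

$194,059.00

First $160,000 at 38.5% = $61,600.00
Next $135,000 at 30.5% = $41,175.00
Next $151,000 at 24.5% = $36,995.00
Next $175,000 at 17.5% = $30,625.00
Remaining $278,400 at 8.5% = $23,664.00
Fee: $61,600.00 + $41,175.00 + $36,995.00 + $30,625.00 + $23,664.00 = $194,059.00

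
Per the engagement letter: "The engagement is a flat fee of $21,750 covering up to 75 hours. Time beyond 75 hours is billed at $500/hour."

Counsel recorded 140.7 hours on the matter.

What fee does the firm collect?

$54,600.00

Flat fee: $21,750.00
Excess hours: 140.7 − 75 = 65.7
Overrun: 65.7 × $500 = $32,850.00
Total: $21,750.00 + $32,850.00 = $54,600.00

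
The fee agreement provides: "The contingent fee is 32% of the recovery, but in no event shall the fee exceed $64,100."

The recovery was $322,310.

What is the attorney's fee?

32% of $322,310 = $103,139.20
That exceeds the $64,100 cap, so the fee is capped at $64,100.

$64,100.00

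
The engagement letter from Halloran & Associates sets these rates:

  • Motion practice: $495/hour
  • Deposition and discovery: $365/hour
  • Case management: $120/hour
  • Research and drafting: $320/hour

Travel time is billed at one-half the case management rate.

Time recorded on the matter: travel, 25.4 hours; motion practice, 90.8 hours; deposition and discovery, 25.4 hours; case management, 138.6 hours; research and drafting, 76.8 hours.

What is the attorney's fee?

$96,949.00

Motion practice: 90.8 × $495 = $44,946.00
Deposition and discovery: 25.4 × $365 = $9,271.00
Case management: 138.6 × $120 = $16,632.00
Research and drafting: 76.8 × $320 = $24,576.00
Subtotal: $44,946.00 + $9,271.00 + $16,632.00 + $24,576.00 = $95,425.00
Travel: 25.4 × ($120 ÷ 2) = 25.4 × $60.00 = $1,524.00
Total: $95,425.00 + $1,524.00 = $96,949.00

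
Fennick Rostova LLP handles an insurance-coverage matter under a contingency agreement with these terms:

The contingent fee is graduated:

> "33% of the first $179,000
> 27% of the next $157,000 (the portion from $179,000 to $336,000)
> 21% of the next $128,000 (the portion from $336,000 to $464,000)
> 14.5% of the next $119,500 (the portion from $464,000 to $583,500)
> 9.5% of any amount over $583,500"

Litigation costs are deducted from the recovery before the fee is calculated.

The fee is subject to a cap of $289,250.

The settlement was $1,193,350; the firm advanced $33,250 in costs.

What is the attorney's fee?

Fee base (net of costs): $1,193,350 − $33,250 = $1,160,100
First $179,000 at 33% = $59,070.00
Next $157,000 at 27% = $42,390.00
Next $128,000 at 21% = $26,880.00
Next $119,500 at 14.5% = $17,327.50
Remaining $576,600 at 9.5% = $54,777.00
Fee: $59,070.00 + $42,390.00 + $26,880.00 + $17,327.50 + $54,777.00 = $200,444.50
$200,444.50 is under the $289,250 cap.

$200,444.50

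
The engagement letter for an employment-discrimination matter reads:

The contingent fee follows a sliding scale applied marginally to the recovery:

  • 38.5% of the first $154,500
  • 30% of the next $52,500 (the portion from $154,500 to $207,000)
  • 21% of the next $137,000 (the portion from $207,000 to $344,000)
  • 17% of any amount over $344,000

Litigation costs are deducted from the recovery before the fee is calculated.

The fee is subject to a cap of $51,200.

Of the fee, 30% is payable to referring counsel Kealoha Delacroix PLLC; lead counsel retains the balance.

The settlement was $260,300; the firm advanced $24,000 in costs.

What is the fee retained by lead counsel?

$35,840.00

Fee base (net of costs): $260,300 − $24,000 = $236,300
First $154,500 at 38.5% = $59,482.50
Next $52,500 at 30% = $15,750.00
Remaining $29,300 at 21% = $6,153.00
Fee: $59,482.50 + $15,750.00 + $6,153.00 = $81,385.50
$81,385.50 exceeds the $51,200 cap, so the fee is capped at $51,200.00.
Referral share: 30% of $51,200.00 = $15,360.00; lead counsel retains $51,200.00 − $15,360.00 = $35,840.00.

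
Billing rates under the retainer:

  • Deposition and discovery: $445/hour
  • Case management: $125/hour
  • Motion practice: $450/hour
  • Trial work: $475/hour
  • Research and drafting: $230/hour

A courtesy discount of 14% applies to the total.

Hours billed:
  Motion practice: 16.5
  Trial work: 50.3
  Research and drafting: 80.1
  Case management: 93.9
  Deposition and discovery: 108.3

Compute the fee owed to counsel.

$94,317.49

Deposition and discovery: 108.3 × $445 = $48,193.50
Case management: 93.9 × $125 = $11,737.50
Motion practice: 16.5 × $450 = $7,425.00
Trial work: 50.3 × $475 = $23,892.50
Research and drafting: 80.1 × $230 = $18,423.00
Subtotal: $109,671.50
Less 14% discount: −$15,354.01
Total: $109,671.50 − $15,354.01 = $94,317.49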